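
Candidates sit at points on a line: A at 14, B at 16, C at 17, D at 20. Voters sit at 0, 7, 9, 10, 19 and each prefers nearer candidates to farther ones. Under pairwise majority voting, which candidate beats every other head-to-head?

With single-peaked preferences on a line, the Condorcet winner is the candidate closest to the median voter.
The median voter (position 9) is closest to A at 14.
Check: A vs D — voters closer to A: 4 of 5.

A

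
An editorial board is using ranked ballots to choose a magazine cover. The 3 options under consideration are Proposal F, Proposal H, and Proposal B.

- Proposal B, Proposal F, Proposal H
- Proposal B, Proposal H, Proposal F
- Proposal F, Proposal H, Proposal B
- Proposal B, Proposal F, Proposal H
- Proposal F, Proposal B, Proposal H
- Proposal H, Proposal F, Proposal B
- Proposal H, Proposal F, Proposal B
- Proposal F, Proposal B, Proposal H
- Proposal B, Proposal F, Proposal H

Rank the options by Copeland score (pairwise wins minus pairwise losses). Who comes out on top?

Pairwise results:
  Proposal F vs Proposal H: Proposal F wins 6–3.
  Proposal F vs Proposal B: Proposal F wins 5–4.
  Proposal H vs Proposal B: Proposal B wins 6–3.
Copeland scores (wins − losses):
  Proposal F: 2 − 0 = 2
  Proposal H: 0 − 2 = -2
  Proposal B: 1 − 1 = 0
Proposal F has the best Copeland score.

Proposal F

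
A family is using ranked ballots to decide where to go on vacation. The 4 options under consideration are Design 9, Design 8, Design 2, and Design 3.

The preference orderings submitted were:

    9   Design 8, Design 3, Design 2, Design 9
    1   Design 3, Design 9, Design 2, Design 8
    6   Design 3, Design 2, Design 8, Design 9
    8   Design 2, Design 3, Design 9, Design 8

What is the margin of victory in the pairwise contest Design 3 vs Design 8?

Ballots ranking Design 3 above Design 8: 1+6+8 = 15.
Ballots ranking Design 8 above Design 3: 9.
Design 3 wins 15–9, a margin of 6.

6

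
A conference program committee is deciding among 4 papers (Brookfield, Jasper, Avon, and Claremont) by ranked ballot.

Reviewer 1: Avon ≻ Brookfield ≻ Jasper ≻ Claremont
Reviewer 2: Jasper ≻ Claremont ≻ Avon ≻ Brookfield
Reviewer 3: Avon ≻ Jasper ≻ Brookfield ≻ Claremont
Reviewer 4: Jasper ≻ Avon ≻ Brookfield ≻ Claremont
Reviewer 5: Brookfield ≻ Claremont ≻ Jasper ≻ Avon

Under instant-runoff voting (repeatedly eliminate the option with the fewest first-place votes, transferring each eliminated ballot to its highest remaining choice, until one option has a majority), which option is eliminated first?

Round 1: Jasper 2, Avon 2, Brookfield 1, Claremont 0. Claremont has the fewest and is eliminated.
Round 2: Jasper 2, Avon 2, Brookfield 1. Brookfield has the fewest and is eliminated.
Round 3: Jasper 3, Avon 2. Jasper has a majority.

Claremont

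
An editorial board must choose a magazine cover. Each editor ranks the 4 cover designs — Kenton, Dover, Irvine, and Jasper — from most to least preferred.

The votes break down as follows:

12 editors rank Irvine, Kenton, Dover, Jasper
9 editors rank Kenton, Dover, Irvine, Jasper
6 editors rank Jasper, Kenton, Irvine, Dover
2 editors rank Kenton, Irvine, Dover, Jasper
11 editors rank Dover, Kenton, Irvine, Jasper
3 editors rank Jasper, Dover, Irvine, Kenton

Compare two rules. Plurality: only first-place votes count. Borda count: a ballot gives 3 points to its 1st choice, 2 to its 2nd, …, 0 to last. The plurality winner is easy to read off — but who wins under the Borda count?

Kenton

Plurality first-place counts: Kenton 11, Dover 11, Irvine 12, Jasper 9 → Irvine.
Borda totals: Kenton 91, Dover 71, Irvine 69, Jasper 27 → Kenton.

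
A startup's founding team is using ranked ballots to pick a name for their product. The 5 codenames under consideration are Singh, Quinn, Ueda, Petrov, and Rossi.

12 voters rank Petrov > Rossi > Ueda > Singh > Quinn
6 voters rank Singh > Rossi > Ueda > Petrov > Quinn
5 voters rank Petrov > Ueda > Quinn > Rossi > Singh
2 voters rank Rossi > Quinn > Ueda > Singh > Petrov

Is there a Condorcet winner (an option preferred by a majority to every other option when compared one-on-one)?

Head-to-head results (25 voters total):
Singh vs Quinn: Singh wins 18–7.
Singh vs Ueda: Ueda wins 19–6.
Singh vs Petrov: Petrov wins 17–8.
Singh vs Rossi: Rossi wins 19–6.
Quinn vs Ueda: Ueda wins 23–2.
Quinn vs Petrov: Petrov wins 23–2.
Quinn vs Rossi: Rossi wins 20–5.
Ueda vs Petrov: Petrov wins 17–8.
Ueda vs Rossi: Rossi wins 20–5.
Petrov vs Rossi: Petrov wins 17–8.
Petrov beats each rival — Singh (17–8), Quinn (23–2), Ueda (17–8), Rossi (17–8) — so Petrov is the Condorcet winner.

Yes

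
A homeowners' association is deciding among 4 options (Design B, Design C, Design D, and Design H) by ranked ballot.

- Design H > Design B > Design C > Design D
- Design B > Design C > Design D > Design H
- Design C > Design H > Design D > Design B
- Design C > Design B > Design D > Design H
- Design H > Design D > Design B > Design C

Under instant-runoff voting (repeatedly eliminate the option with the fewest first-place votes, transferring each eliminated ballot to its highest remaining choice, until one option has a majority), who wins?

Round 1: Design C 2, Design H 2, Design B 1, Design D 0. Design D has the fewest and is eliminated.
Round 2: Design C 2, Design H 2, Design B 1. Design B has the fewest and is eliminated.
Round 3: Design C 3, Design H 2. Design C has a majority.

Design C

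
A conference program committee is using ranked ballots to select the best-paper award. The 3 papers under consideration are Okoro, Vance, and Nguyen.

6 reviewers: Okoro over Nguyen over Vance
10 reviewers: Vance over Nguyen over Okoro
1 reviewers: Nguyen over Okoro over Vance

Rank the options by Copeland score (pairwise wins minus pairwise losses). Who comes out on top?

Pairwise results:
  Okoro vs Vance: Vance wins 10–7.
  Okoro vs Nguyen: Nguyen wins 11–6.
  Vance vs Nguyen: Vance wins 10–7.
Copeland scores (wins − losses):
  Okoro: 0 − 2 = -2
  Vance: 2 − 0 = 2
  Nguyen: 1 − 1 = 0
Vance has the best Copeland score.

Vance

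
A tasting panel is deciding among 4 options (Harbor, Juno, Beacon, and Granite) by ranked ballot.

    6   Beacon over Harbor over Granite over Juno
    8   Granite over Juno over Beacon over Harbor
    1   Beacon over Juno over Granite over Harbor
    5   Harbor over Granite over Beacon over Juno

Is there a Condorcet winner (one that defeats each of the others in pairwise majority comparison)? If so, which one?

Head-to-head results (20 voters total):
Harbor vs Juno: Harbor wins 11–9.
Harbor vs Beacon: Beacon wins 15–5.
Harbor vs Granite: Harbor wins 11–9.
Juno vs Beacon: Beacon wins 12–8.
Juno vs Granite: Granite wins 19–1.
Beacon vs Granite: Granite wins 13–7.
No candidate beats all others: Harbor beats Granite beats Beacon beats Harbor, a majority cycle.

None — there is no Condorcet winner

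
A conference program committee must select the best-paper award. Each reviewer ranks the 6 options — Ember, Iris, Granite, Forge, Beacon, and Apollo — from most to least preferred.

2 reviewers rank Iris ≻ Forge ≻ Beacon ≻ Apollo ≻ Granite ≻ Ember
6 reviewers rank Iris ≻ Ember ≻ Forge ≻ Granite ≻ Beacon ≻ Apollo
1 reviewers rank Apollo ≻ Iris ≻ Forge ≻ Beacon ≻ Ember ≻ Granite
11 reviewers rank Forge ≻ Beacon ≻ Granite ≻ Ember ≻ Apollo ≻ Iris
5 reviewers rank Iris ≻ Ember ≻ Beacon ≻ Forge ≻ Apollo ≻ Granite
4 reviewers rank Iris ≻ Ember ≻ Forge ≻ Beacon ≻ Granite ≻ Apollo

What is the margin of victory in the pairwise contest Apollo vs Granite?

13

Ballots ranking Apollo above Granite: 2+1+5 = 8.
Ballots ranking Granite above Apollo: 6+11+4 = 21.
Granite wins 21–8, a margin of 13.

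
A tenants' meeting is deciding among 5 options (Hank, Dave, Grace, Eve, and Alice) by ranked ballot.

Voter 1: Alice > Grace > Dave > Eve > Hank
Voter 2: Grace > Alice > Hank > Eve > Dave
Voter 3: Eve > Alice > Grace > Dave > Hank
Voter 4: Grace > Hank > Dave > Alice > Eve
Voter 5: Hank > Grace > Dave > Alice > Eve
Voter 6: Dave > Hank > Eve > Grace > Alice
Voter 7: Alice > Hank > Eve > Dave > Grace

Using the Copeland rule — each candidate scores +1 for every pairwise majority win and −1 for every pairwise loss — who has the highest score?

Pairwise results:
  Hank vs Dave: Hank wins 4–3.
  Hank vs Grace: Grace wins 4–3.
  Hank vs Eve: Hank wins 5–2.
  Hank vs Alice: Alice wins 4–3.
  Dave vs Grace: Grace wins 5–2.
  Dave vs Eve: Dave wins 4–3.
  Dave vs Alice: Alice wins 4–3.
  Grace vs Eve: Grace wins 4–3.
  Grace vs Alice: Grace wins 4–3.
  Eve vs Alice: Alice wins 5–2.
Copeland scores (wins − losses):
  Hank: 2 − 2 = 0
  Dave: 1 − 3 = -2
  Grace: 4 − 0 = 4
  Eve: 0 − 4 = -4
  Alice: 3 − 1 = 2
Grace has the best Copeland score.

Grace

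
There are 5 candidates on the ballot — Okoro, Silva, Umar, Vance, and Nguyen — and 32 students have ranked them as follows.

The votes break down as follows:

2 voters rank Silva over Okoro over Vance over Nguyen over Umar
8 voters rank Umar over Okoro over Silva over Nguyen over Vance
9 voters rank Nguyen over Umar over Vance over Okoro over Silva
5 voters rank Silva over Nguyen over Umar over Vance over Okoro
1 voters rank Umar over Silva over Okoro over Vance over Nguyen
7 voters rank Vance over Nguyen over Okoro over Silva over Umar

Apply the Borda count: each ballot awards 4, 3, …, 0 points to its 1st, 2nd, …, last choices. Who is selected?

Borda scores:
  Okoro: 2·3 + 8·3 + 9·1 + 5·0 + 2 + 7·2 = 55
  Silva: 2·4 + 8·2 + 9·0 + 5·4 + 3 + 7·1 = 54
  Umar: 2·0 + 8·4 + 9·3 + 5·2 + 4 + 7·0 = 73
  Vance: 2·2 + 8·0 + 9·2 + 5·1 + 1 + 7·4 = 56
  Nguyen: 2·1 + 8·1 + 9·4 + 5·3 + 0 + 7·3 = 82
Nguyen has the highest total.

Nguyen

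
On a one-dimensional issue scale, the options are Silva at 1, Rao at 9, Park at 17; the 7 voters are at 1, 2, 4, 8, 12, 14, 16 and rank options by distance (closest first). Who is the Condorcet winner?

Rao

With single-peaked preferences on a line, the Condorcet winner is the candidate closest to the median voter.
The median voter (position 8) is closest to Rao at 9.
Check: Rao vs Park — voters closer to Rao: 5 of 7.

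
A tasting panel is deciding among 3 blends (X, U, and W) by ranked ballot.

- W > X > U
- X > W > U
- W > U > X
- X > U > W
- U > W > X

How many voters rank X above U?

Ballots ranking X above U: 3.
Ballots ranking U above X: 2.
So 3 of 5 voters prefer X to U.

3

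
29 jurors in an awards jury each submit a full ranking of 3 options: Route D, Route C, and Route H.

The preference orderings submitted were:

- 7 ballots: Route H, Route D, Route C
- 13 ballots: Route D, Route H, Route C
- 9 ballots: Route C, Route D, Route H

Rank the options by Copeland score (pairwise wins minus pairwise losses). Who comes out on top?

Pairwise results:
  Route D vs Route C: Route D wins 20–9.
  Route D vs Route H: Route D wins 22–7.
  Route C vs Route H: Route H wins 20–9.
Copeland scores (wins − losses):
  Route D: 2 − 0 = 2
  Route C: 0 − 2 = -2
  Route H: 1 − 1 = 0
Route D has the best Copeland score.

Route D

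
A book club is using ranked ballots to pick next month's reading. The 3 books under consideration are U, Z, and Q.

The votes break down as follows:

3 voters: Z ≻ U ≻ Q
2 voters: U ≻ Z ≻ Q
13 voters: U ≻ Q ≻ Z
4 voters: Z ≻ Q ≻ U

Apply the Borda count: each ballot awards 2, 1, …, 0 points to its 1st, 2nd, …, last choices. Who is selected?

Borda scores:
  U: 3·1 + 2·2 + 13·2 + 4·0 = 33
  Z: 3·2 + 2·1 + 13·0 + 4·2 = 16
  Q: 3·0 + 2·0 + 13·1 + 4·1 = 17
U has the highest total.

U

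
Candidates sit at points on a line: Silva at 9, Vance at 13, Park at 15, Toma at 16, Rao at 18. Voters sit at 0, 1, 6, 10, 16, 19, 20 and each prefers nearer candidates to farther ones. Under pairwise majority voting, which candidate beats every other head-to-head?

With single-peaked preferences on a line, the Condorcet winner is the candidate closest to the median voter.
The median voter (position 10) is closest to Silva at 9.
Check: Silva vs Toma — voters closer to Silva: 4 of 7.

Silva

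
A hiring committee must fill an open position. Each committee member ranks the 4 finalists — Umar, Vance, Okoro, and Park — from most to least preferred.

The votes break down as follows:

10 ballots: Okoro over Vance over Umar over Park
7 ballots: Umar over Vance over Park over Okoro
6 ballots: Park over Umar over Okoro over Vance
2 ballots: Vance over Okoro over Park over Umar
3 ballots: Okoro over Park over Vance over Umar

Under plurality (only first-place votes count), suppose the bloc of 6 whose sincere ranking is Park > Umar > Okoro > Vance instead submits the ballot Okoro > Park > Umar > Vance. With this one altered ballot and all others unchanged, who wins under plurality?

First-place totals with the altered ballot: Umar 7, Vance 2, Okoro 19, Park 0.
The winner is unchanged: still Okoro.

Okoro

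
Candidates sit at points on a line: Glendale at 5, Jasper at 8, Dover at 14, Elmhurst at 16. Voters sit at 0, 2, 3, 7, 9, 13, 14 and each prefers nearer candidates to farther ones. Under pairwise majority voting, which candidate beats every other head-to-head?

With single-peaked preferences on a line, the Condorcet winner is the candidate closest to the median voter.
The median voter (position 7) is closest to Jasper at 8.
Check: Jasper vs Glendale — voters closer to Jasper: 4 of 7.

Jasper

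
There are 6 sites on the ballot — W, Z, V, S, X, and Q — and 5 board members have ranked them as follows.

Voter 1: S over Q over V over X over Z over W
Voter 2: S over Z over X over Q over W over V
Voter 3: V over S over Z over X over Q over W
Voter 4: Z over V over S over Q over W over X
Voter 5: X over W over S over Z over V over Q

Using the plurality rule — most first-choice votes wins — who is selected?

S

First-place vote totals:
  W: 0
  Z: 1
  V: 1
  S: 2
  X: 1
  Q: 0
S has the most first-place votes.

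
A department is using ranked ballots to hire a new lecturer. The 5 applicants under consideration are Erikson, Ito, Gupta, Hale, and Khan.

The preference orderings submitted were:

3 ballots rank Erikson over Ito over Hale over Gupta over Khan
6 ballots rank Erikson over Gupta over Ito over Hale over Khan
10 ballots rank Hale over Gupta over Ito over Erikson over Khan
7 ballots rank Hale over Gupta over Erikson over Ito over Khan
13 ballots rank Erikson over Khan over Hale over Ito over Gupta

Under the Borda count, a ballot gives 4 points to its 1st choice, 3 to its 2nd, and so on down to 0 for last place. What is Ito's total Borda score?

Borda scores:
  Erikson: 3·4 + 6·4 + 10·1 + 7·2 + 13·4 = 112
  Ito: 3·3 + 6·2 + 10·2 + 7·1 + 13·1 = 61
  Gupta: 3·1 + 6·3 + 10·3 + 7·3 + 13·0 = 72
  Hale: 3·2 + 6·1 + 10·4 + 7·4 + 13·2 = 106
  Khan: 3·0 + 6·0 + 10·0 + 7·0 + 13·3 = 39

61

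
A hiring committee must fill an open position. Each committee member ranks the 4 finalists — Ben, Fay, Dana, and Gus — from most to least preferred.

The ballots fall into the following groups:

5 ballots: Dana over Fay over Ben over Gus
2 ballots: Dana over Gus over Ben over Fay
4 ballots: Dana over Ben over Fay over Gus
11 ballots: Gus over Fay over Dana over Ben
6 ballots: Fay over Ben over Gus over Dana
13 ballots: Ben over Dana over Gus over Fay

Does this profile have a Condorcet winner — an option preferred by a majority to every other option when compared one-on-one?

Head-to-head results (41 voters total):
Ben vs Fay: Fay wins 22–19.
Ben vs Dana: Dana wins 22–19.
Ben vs Gus: Ben wins 28–13.
Fay vs Dana: Dana wins 24–17.
Fay vs Gus: Gus wins 26–15.
Dana vs Gus: Dana wins 24–17.
Dana beats each rival — Ben (22–19), Fay (24–17), Gus (24–17) — so Dana is the Condorcet winner.

Yes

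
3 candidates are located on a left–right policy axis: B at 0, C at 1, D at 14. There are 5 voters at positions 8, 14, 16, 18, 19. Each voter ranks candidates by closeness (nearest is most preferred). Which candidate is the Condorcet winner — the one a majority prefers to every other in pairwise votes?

D

With single-peaked preferences on a line, the Condorcet winner is the candidate closest to the median voter.
The median voter (position 16) is closest to D at 14.
Check: D vs C — voters closer to D: 5 of 5.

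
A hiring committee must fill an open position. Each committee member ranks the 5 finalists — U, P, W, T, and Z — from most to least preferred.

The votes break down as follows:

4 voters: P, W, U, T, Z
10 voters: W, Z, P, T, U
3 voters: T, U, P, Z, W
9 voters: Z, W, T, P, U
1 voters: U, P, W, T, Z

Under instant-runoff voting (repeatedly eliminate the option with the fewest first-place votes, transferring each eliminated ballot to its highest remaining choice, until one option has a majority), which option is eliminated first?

Round 1: W 10, Z 9, P 4, T 3, U 1. U has the fewest and is eliminated.
Round 2: W 10, Z 9, P 5, T 3. T has the fewest and is eliminated.
Round 3: W 10, Z 9, P 8. P has the fewest and is eliminated.
Round 4: W 15, Z 12. W has a majority.

U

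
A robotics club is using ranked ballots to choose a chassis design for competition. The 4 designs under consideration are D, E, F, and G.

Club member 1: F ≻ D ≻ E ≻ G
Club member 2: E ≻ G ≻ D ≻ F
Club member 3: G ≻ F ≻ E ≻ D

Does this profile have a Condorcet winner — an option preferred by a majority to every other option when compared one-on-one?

No

Head-to-head results (3 voters total):
D vs E: E wins 2–1.
D vs F: F wins 2–1.
D vs G: G wins 2–1.
E vs F: F wins 2–1.
E vs G: E wins 2–1.
F vs G: G wins 2–1.
No candidate beats all others: E beats G beats F beats E, a majority cycle.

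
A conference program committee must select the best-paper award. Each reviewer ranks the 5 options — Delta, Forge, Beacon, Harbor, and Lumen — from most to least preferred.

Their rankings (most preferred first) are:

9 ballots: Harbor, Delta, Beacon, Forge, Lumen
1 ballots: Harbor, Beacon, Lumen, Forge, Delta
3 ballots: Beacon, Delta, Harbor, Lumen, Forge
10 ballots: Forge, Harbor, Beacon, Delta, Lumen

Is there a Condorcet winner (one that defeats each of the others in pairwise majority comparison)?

Head-to-head results (23 voters total):
Delta vs Forge: Delta wins 12–11.
Delta vs Beacon: Beacon wins 14–9.
Delta vs Harbor: Harbor wins 20–3.
Delta vs Lumen: Delta wins 22–1.
Forge vs Beacon: Beacon wins 13–10.
Forge vs Harbor: Harbor wins 13–10.
Forge vs Lumen: Forge wins 19–4.
Beacon vs Harbor: Harbor wins 20–3.
Beacon vs Lumen: Beacon wins 23–0.
Harbor vs Lumen: Harbor wins 23–0.
Harbor beats each rival — Delta (20–3), Forge (13–10), Beacon (20–3), Lumen (23–0) — so Harbor is the Condorcet winner.

Yes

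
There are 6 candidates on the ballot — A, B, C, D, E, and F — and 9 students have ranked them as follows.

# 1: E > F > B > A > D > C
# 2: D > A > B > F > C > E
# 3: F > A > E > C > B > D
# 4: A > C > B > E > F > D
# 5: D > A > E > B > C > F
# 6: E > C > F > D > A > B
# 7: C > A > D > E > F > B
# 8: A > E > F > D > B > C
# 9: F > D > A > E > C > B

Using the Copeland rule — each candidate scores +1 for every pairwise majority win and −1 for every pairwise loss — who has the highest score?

Pairwise results:
  A vs B: A wins 8–1.
  A vs C: A wins 7–2.
  A vs D: A wins 5–4.
  A vs E: A wins 7–2.
  A vs F: A wins 5–4.
  B vs C: C wins 5–4.
  B vs D: D wins 6–3.
  B vs E: E wins 7–2.
  B vs F: F wins 6–3.
  C vs D: D wins 5–4.
  C vs E: E wins 6–3.
  C vs F: F wins 5–4.
  D vs E: E wins 5–4.
  D vs F: F wins 6–3.
  E vs F: E wins 6–3.
Copeland scores (wins − losses):
  A: 5 − 0 = 5
  B: 0 − 5 = -5
  C: 1 − 4 = -3
  D: 2 − 3 = -1
  E: 4 − 1 = 3
  F: 3 − 2 = 1
A has the best Copeland score.

A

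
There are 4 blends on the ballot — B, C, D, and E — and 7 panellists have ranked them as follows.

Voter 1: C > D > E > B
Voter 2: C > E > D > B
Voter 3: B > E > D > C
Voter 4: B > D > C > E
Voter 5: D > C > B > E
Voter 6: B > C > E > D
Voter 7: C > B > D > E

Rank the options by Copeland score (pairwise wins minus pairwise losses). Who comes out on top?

C

Pairwise results:
  B vs C: C wins 4–3.
  B vs D: B wins 4–3.
  B vs E: B wins 5–2.
  C vs D: C wins 4–3.
  C vs E: C wins 6–1.
  D vs E: D wins 4–3.
Copeland scores (wins − losses):
  B: 2 − 1 = 1
  C: 3 − 0 = 3
  D: 1 − 2 = -1
  E: 0 − 3 = -3
C has the best Copeland score.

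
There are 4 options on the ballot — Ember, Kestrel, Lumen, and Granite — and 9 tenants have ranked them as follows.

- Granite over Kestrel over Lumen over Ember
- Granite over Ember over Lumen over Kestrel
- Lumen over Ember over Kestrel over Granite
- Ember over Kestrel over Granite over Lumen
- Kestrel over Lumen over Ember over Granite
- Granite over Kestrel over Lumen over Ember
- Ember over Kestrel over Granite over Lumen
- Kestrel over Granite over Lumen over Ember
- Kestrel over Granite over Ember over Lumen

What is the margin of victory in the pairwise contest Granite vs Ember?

1

Ballots ranking Granite above Ember: 5.
Ballots ranking Ember above Granite: 4.
Granite wins 5–4, a margin of 1.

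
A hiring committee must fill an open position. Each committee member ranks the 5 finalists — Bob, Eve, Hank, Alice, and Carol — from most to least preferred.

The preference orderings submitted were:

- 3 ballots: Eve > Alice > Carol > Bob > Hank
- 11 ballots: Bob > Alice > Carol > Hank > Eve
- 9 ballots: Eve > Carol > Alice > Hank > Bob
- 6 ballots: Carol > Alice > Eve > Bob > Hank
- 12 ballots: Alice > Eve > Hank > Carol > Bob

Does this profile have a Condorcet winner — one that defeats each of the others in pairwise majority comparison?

Yes

Head-to-head results (41 voters total):
Bob vs Eve: Eve wins 30–11.
Bob vs Hank: Hank wins 21–20.
Bob vs Alice: Alice wins 30–11.
Bob vs Carol: Carol wins 30–11.
Eve vs Hank: Eve wins 30–11.
Eve vs Alice: Alice wins 29–12.
Eve vs Carol: Eve wins 24–17.
Hank vs Alice: Alice wins 41–0.
Hank vs Carol: Carol wins 29–12.
Alice vs Carol: Alice wins 26–15.
Alice beats each rival — Bob (30–11), Eve (29–12), Hank (41–0), Carol (26–15) — so Alice is the Condorcet winner.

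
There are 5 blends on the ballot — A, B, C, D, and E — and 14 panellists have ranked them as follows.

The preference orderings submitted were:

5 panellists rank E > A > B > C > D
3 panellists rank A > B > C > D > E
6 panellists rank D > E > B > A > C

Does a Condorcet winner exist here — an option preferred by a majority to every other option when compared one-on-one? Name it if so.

Head-to-head results (14 voters total):
A vs B: A wins 8–6.
A vs C: A wins 14–0.
A vs D: A wins 8–6.
A vs E: E wins 11–3.
B vs C: B wins 14–0.
B vs D: B wins 8–6.
B vs E: E wins 11–3.
C vs D: C wins 8–6.
C vs E: E wins 11–3.
D vs E: D wins 9–5.
No candidate beats all others: A beats D beats E beats A, a majority cycle.

There is no Condorcet winner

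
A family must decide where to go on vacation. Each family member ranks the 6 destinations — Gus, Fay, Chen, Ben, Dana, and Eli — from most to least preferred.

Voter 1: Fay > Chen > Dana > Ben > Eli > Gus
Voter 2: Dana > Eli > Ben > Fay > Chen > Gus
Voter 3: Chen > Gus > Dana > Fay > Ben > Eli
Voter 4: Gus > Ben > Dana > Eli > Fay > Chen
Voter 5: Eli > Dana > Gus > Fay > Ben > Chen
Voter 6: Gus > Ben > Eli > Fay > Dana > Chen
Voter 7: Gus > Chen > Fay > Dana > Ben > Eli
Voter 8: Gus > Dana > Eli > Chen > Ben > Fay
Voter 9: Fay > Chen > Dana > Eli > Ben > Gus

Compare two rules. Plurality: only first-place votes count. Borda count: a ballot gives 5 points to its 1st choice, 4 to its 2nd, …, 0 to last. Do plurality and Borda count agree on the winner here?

No

Plurality first-place counts: Gus 4, Fay 2, Chen 1, Ben 0, Dana 1, Eli 1 → Gus.
Borda totals: Gus 27, Fay 22, Chen 20, Ben 18, Dana 28, Eli 20 → Dana.
The two rules disagree: plurality picks Gus, Borda picks Dana.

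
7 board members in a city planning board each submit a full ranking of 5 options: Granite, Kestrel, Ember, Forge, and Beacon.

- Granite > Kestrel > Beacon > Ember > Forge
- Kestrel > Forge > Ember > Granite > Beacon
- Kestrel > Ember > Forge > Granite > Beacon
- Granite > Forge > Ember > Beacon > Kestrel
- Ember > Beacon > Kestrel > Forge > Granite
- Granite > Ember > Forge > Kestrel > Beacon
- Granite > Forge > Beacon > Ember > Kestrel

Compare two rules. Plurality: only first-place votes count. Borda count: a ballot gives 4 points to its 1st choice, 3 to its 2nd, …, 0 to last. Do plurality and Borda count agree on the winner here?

Yes

Plurality first-place counts: Granite 4, Kestrel 2, Ember 1, Forge 0, Beacon 0 → Granite.
Borda totals: Granite 18, Kestrel 14, Ember 16, Forge 14, Beacon 8 → Granite.
The two rules agree on Granite.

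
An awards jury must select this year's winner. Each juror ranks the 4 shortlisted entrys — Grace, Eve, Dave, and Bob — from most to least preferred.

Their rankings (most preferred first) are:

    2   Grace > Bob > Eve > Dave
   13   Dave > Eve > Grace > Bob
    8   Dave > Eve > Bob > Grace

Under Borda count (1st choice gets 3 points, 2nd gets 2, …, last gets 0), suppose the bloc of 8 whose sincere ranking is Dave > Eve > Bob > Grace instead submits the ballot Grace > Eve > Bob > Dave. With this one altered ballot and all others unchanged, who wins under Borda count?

Eve

Borda totals with the altered ballot: Grace 43, Eve 44, Dave 39, Bob 12.
The switch changes the winner from Dave to Eve.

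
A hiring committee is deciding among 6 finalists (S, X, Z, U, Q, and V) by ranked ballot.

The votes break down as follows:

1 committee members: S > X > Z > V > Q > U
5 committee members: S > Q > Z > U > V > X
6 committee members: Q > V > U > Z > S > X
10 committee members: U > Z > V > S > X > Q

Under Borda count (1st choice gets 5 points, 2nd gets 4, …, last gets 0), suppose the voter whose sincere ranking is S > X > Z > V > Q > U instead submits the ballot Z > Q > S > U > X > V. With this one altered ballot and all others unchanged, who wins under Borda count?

Borda totals with the altered ballot: S 54, X 11, Z 72, U 80, Q 54, V 59.
The winner is unchanged: still U.

U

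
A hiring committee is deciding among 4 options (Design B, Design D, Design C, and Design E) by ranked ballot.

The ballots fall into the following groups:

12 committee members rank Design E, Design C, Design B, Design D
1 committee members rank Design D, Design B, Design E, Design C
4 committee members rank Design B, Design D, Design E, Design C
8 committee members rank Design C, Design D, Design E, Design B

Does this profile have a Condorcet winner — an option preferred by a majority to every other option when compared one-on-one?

No

Head-to-head results (25 voters total):
Design B vs Design D: Design B wins 16–9.
Design B vs Design C: Design C wins 20–5.
Design B vs Design E: Design E wins 20–5.
Design D vs Design C: Design C wins 20–5.
Design D vs Design E: Design D wins 13–12.
Design C vs Design E: Design E wins 17–8.
No candidate beats all others: Design B beats Design D beats Design E beats Design B, a majority cycle.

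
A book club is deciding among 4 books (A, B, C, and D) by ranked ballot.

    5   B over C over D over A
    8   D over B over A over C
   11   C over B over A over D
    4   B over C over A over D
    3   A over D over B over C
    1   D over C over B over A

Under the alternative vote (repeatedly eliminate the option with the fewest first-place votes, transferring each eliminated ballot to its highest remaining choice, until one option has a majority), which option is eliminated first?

Round 1: C 11, B 9, D 9, A 3. A has the fewest and is eliminated.
Round 2: D 12, C 11, B 9. B has the fewest and is eliminated.
Round 3: C 20, D 12. C has a majority.

A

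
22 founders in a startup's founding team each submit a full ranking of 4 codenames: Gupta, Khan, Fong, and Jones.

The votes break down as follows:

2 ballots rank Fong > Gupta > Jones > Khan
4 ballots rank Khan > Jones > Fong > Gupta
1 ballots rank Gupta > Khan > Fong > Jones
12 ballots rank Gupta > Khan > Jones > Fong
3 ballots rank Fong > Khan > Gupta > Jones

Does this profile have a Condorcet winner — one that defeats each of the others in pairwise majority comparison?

Head-to-head results (22 voters total):
Gupta vs Khan: Gupta wins 15–7.
Gupta vs Fong: Gupta wins 13–9.
Gupta vs Jones: Gupta wins 18–4.
Khan vs Fong: Khan wins 17–5.
Khan vs Jones: Khan wins 20–2.
Fong vs Jones: Jones wins 16–6.
Gupta beats each rival — Khan (15–7), Fong (13–9), Jones (18–4) — so Gupta is the Condorcet winner.

Yes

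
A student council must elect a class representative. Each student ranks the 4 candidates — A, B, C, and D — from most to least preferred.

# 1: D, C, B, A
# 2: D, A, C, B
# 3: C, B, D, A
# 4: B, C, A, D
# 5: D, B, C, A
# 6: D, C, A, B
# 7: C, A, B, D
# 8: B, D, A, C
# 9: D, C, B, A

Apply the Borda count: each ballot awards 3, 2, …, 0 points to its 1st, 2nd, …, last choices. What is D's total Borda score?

18

Borda scores:
  A: 0 + 2 + 0 + 1 + 0 + 1 + 2 + 1 + 0 = 7
  B: 1 + 0 + 2 + 3 + 2 + 0 + 1 + 3 + 1 = 13
  C: 2 + 1 + 3 + 2 + 1 + 2 + 3 + 0 + 2 = 16
  D: 3 + 3 + 1 + 0 + 3 + 3 + 0 + 2 + 3 = 18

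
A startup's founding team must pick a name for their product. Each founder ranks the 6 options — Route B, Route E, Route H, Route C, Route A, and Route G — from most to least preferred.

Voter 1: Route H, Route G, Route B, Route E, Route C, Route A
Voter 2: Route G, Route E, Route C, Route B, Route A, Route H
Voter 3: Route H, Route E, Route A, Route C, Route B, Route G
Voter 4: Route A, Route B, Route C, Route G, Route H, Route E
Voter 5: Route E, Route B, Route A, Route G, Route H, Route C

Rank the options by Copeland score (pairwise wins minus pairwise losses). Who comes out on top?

Route B

Pairwise results:
  Route B vs Route E: Route E wins 3–2.
  Route B vs Route H: Route B wins 3–2.
  Route B vs Route C: Route B wins 3–2.
  Route B vs Route A: Route B wins 3–2.
  Route B vs Route G: Route B wins 3–2.
  Route E vs Route H: Route H wins 3–2.
  Route E vs Route C: Route E wins 4–1.
  Route E vs Route A: Route E wins 4–1.
  Route E vs Route G: Route G wins 3–2.
  Route H vs Route C: Route H wins 3–2.
  Route H vs Route A: Route A wins 3–2.
  Route H vs Route G: Route G wins 3–2.
  Route C vs Route A: Route A wins 3–2.
  Route C vs Route G: Route G wins 3–2.
  Route A vs Route G: Route A wins 3–2.
Copeland scores (wins − losses):
  Route B: 4 − 1 = 3
  Route E: 3 − 2 = 1
  Route H: 2 − 3 = -1
  Route C: 0 − 5 = -5
  Route A: 3 − 2 = 1
  Route G: 3 − 2 = 1
Route B has the best Copeland score.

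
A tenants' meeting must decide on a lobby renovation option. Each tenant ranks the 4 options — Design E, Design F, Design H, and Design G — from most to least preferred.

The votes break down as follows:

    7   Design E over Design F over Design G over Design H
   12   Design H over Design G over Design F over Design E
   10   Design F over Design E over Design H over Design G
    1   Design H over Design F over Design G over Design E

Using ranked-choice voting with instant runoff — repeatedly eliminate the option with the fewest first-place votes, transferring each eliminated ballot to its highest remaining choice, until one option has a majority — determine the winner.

Round 1: Design H 13, Design F 10, Design E 7, Design G 0. Design G has the fewest and is eliminated.
Round 2: Design H 13, Design F 10, Design E 7. Design E has the fewest and is eliminated.
Round 3: Design F 17, Design H 13. Design F has a majority.

Design F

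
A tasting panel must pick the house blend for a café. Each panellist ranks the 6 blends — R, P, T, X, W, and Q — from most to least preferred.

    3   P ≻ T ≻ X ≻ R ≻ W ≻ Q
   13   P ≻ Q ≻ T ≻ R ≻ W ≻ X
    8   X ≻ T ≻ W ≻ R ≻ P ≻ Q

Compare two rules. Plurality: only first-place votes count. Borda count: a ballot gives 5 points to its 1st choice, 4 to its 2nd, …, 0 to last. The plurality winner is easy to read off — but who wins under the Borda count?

Plurality first-place counts: R 0, P 16, T 0, X 8, W 0, Q 0 → P.
Borda totals: R 48, P 88, T 83, X 49, W 40, Q 52 → P.

P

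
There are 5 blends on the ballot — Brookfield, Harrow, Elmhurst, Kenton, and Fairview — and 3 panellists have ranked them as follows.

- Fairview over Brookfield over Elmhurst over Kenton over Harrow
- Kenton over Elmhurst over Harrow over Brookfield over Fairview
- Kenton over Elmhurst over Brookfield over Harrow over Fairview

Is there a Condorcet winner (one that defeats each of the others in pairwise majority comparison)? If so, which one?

Head-to-head results (3 voters total):
Brookfield vs Harrow: Brookfield wins 2–1.
Brookfield vs Elmhurst: Elmhurst wins 2–1.
Brookfield vs Kenton: Kenton wins 2–1.
Brookfield vs Fairview: Brookfield wins 2–1.
Harrow vs Elmhurst: Elmhurst wins 3–0.
Harrow vs Kenton: Kenton wins 3–0.
Harrow vs Fairview: Harrow wins 2–1.
Elmhurst vs Kenton: Kenton wins 2–1.
Elmhurst vs Fairview: Elmhurst wins 2–1.
Kenton vs Fairview: Kenton wins 2–1.
Kenton beats each rival — Brookfield (2–1), Harrow (3–0), Elmhurst (2–1), Fairview (2–1) — so Kenton is the Condorcet winner.

Kenton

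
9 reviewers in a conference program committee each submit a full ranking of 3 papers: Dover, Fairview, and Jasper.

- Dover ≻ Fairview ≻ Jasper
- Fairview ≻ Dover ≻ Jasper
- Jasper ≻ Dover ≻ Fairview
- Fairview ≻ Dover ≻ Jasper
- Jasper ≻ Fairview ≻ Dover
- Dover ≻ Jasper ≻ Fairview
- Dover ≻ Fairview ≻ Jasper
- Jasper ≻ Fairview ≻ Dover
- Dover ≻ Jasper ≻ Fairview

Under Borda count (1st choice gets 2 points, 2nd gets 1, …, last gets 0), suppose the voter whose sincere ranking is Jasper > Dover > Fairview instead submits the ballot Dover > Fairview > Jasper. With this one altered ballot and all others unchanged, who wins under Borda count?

Borda totals with the altered ballot: Dover 12, Fairview 9, Jasper 6.
The winner is unchanged: still Dover.

Dover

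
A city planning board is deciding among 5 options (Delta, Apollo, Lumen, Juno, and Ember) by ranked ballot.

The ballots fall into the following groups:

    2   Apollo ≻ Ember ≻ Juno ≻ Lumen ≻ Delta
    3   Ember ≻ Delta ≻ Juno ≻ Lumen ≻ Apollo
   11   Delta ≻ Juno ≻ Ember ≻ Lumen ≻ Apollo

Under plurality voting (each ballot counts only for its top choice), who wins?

First-place vote totals:
  Delta: 11
  Apollo: 2
  Lumen: 0
  Juno: 0
  Ember: 3
Delta has the most first-place votes.

Delta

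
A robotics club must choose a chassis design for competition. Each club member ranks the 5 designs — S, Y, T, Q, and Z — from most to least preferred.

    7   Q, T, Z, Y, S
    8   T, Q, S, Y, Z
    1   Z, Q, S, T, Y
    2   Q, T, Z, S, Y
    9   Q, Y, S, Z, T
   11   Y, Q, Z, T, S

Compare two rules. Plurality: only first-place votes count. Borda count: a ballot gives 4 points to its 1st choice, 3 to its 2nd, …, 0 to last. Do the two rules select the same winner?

Yes

Plurality first-place counts: S 0, Y 11, T 8, Q 18, Z 1 → Q.
Borda totals: S 38, Y 86, T 71, Q 132, Z 53 → Q.
The two rules agree on Q.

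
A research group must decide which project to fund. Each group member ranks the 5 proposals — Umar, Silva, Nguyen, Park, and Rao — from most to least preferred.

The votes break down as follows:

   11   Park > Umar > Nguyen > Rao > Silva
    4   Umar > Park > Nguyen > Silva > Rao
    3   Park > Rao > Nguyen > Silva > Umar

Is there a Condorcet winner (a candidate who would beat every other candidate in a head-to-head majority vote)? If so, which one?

Head-to-head results (18 voters total):
Umar vs Silva: Umar wins 15–3.
Umar vs Nguyen: Umar wins 15–3.
Umar vs Park: Park wins 14–4.
Umar vs Rao: Umar wins 15–3.
Silva vs Nguyen: Nguyen wins 18–0.
Silva vs Park: Park wins 18–0.
Silva vs Rao: Rao wins 14–4.
Nguyen vs Park: Park wins 18–0.
Nguyen vs Rao: Nguyen wins 15–3.
Park vs Rao: Park wins 18–0.
Park beats each rival — Umar (14–4), Silva (18–0), Nguyen (18–0), Rao (18–0) — so Park is the Condorcet winner.

Park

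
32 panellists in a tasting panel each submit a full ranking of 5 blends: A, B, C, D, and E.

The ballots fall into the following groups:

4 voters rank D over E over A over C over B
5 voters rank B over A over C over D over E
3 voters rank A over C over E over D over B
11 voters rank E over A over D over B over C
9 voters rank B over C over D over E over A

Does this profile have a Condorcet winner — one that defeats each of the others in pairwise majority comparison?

Head-to-head results (32 voters total):
A vs B: A wins 18–14.
A vs C: A wins 23–9.
A vs D: A wins 19–13.
A vs E: E wins 24–8.
B vs C: B wins 25–7.
B vs D: D wins 18–14.
B vs E: E wins 18–14.
C vs D: C wins 17–15.
C vs E: C wins 17–15.
D vs E: D wins 18–14.
No candidate beats all others: A beats C beats E beats A, a majority cycle.

No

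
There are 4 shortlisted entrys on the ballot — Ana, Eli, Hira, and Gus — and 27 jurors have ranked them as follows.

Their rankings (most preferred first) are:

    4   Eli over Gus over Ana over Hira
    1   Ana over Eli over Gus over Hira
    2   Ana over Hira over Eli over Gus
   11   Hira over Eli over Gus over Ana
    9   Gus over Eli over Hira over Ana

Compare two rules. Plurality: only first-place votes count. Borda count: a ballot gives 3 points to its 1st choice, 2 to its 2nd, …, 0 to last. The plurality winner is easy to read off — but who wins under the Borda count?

Eli

Plurality first-place counts: Ana 3, Eli 4, Hira 11, Gus 9 → Hira.
Borda totals: Ana 13, Eli 56, Hira 46, Gus 47 → Eli.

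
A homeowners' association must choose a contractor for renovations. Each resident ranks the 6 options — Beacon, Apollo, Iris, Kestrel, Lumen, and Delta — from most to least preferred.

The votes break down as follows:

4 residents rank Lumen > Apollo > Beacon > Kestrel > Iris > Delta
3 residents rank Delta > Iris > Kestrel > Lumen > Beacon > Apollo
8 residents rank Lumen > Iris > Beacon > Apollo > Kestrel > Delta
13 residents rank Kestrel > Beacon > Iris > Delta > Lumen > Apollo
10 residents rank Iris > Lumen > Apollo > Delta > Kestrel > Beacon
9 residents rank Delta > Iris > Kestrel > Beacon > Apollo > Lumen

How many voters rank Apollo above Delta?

Ballots ranking Apollo above Delta: 4+8+10 = 22.
Ballots ranking Delta above Apollo: 3+13+9 = 25.
So 22 of 47 voters prefer Apollo to Delta.

22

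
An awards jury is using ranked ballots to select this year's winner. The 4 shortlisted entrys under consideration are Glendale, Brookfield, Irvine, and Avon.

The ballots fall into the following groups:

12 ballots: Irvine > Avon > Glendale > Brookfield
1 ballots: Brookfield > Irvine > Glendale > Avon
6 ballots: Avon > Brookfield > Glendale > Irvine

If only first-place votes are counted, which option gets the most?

Irvine

First-place vote totals:
  Glendale: 0
  Brookfield: 1
  Irvine: 12
  Avon: 6
Irvine has the most first-place votes.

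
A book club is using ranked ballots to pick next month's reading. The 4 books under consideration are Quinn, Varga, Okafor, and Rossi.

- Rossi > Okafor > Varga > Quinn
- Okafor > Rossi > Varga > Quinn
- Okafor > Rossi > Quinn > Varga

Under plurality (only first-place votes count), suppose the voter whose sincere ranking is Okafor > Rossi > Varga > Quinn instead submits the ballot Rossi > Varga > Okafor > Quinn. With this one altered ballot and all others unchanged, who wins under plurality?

First-place totals with the altered ballot: Quinn 0, Varga 0, Okafor 1, Rossi 2.
The switch changes the winner from Okafor to Rossi.

Rossi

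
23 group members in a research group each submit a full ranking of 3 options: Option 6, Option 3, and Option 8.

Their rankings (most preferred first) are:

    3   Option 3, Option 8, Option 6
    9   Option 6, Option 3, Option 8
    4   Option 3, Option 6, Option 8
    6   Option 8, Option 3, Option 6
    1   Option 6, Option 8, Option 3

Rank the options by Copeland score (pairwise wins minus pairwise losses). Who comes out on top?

Pairwise results:
  Option 6 vs Option 3: Option 3 wins 13–10.
  Option 6 vs Option 8: Option 6 wins 14–9.
  Option 3 vs Option 8: Option 3 wins 16–7.
Copeland scores (wins − losses):
  Option 6: 1 − 1 = 0
  Option 3: 2 − 0 = 2
  Option 8: 0 − 2 = -2
Option 3 has the best Copeland score.

Option 3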